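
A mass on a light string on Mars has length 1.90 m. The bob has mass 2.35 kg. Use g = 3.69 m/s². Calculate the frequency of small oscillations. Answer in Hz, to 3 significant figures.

T = 2π√(L/g) = 2π√(1.90/3.69) = 4.509 s, so f = 1/T = 0.222 Hz.

0.222 Hz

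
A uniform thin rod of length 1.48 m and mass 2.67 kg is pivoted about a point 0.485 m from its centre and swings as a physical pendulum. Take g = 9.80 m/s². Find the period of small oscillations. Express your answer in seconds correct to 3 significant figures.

For a physical pendulum T = 2π√(I/(mgd)), with d = 0.4850 m from pivot to centre of mass.
I_cm = mL²/12 = 2.67 × 1.48²/12 = 0.4874 kg·m²; I = I_cm + md² = 0.4874 + 2.67 × 0.4850² = 1.115 kg·m².
T = 2π√(1.115/(2.67 × 9.80 × 0.4850)) = 1.86 s.

1.86 s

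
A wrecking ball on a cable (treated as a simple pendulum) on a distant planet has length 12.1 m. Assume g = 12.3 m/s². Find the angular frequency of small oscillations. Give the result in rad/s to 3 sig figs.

ω = √(g/L) = √(12.3/12.1) = 1.01 rad/s.

1.01 rad/s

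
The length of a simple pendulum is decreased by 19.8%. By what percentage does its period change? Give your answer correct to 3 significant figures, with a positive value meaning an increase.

T ∝ √L, so T'/T = √(0.8020) = 0.8955.
Percentage change in T = (0.8955 − 1) × 100% = -10.4%.

-10.4%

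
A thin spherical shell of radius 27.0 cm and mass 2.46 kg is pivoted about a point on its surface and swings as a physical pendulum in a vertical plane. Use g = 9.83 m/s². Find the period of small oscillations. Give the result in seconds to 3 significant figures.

I_cm = (2/3)mr² = 0.1196 kg·m². The pivot is at distance d = 0.270 m from the centre of mass.
By the parallel-axis theorem, I = I_cm + md² = 0.1196 + 0.1793 = 0.2989 kg·m².
T = 2π√(I/(mgd)) = 2π√(0.2989/(2.46 × 9.83 × 0.270)) = 1.34 s.

1.34 s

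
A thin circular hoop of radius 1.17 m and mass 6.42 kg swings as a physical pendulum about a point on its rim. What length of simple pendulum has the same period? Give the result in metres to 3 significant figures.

The equivalent simple-pendulum length is L_eq = I/(md), where I is about the pivot and d = 1.170 m.
I_cm = mR² = 8.788 kg·m², so I = I_cm + md² = 8.788 + 8.788 = 17.58 kg·m².
L_eq = 17.58/(6.42 × 1.170) = 2.34 m.

2.34 m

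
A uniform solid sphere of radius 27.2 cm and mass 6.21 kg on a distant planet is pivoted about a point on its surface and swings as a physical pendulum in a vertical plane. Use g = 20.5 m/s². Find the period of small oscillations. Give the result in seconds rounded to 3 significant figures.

0.856 s

I_cm = (2/5)mr² = 0.1838 kg·m². The pivot is at distance d = 0.272 m from the centre of mass.
By the parallel-axis theorem, I = I_cm + md² = 0.1838 + 0.4594 = 0.6432 kg·m².
T = 2π√(I/(mgd)) = 2π√(0.6432/(6.21 × 20.5 × 0.272)) = 0.856 s.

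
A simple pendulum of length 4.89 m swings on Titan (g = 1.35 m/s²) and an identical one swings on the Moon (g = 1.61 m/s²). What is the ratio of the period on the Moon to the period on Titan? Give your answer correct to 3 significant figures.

T ∝ 1/√g, so T₂/T₁ = √(g₁/g₂) = √(1.35/1.61) = 0.916.

0.916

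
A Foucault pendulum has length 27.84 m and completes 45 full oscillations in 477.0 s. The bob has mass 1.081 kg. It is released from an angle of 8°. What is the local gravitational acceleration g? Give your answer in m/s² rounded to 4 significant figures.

9.782 m/s²

T = 477.0/45 = 10.600 s.
From T = 2π√(L/g), g = 4π²L/T² = 4π² × 27.84/10.600² = 9.782 m/s².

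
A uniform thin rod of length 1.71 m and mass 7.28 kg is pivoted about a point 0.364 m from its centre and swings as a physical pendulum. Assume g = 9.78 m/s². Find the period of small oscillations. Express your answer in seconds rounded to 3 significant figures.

For a physical pendulum T = 2π√(I/(mgd)), with d = 0.3640 m from pivot to centre of mass.
I_cm = mL²/12 = 7.28 × 1.71²/12 = 1.774 kg·m²; I = I_cm + md² = 1.774 + 7.28 × 0.3640² = 2.739 kg·m².
T = 2π√(2.739/(7.28 × 9.78 × 0.3640)) = 2.04 s.

2.04 s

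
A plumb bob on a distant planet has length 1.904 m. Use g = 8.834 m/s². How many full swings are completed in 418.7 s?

T = 2π√(L/g) = 2π√(1.904/8.834) = 2.9170 s.
Number of complete oscillations = ⌊418.7/2.9170⌋ = ⌊143.54⌋ = 143.

143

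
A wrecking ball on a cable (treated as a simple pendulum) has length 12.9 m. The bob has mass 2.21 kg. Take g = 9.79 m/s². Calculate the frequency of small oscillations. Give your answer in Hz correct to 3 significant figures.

T = 2π√(L/g) = 2π√(12.9/9.79) = 7.212 s, so f = 1/T = 0.139 Hz.

0.139 Hz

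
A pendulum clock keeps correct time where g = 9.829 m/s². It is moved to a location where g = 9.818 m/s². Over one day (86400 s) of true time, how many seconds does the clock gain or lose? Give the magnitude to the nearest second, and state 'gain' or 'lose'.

The clock's period scales as T ∝ 1/√g, so T'/T = √(9.829/9.818) = 1.00056.
In 86400 s of true time the clock registers 86400/1.00056 = 86351.6 s, so it loses 48 s.

lose 48 s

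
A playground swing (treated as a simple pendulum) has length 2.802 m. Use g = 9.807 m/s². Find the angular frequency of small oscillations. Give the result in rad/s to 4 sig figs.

ω = √(g/L) = √(9.807/2.802) = 1.871 rad/s.

1.871 rad/s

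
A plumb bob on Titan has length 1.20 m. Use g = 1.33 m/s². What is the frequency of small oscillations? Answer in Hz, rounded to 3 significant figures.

T = 2π√(L/g) = 2π√(1.20/1.33) = 5.968 s, so f = 1/T = 0.168 Hz.

0.168 Hz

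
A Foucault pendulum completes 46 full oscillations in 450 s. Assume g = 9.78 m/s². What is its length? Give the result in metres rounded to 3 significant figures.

T = 450/46 = 9.783 s.
From T = 2π√(L/g), L = gT²/(4π²) = 9.78 × 9.783²/(4π²) = 23.7 m.

23.7 m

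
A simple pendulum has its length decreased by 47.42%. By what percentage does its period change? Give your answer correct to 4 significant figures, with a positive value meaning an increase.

T ∝ √L, so T'/T = √(0.52580) = 0.72512.
Percentage change in T = (0.72512 − 1) × 100% = -27.49%.

-27.49%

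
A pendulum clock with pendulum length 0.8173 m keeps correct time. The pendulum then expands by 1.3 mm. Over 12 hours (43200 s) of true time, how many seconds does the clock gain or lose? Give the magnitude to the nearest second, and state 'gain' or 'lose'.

T ∝ √L, so T'/T = √(0.81860/0.8173) = 1.00079.
In 43200 s of true time the clock registers 43200/1.00079 = 43165.7 s, so it loses 34 s.

lose 34 s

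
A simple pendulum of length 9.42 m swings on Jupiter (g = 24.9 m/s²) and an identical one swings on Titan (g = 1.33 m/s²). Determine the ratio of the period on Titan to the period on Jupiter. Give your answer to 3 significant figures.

4.33

T ∝ 1/√g, so T₂/T₁ = √(g₁/g₂) = √(24.9/1.33) = 4.33.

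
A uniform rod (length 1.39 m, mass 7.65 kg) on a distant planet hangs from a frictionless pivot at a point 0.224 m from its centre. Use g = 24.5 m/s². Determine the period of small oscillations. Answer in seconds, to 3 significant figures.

For a physical pendulum T = 2π√(I/(mgd)), with d = 0.2240 m from pivot to centre of mass.
I_cm = mL²/12 = 7.65 × 1.39²/12 = 1.232 kg·m²; I = I_cm + md² = 1.232 + 7.65 × 0.2240² = 1.616 kg·m².
T = 2π√(1.616/(7.65 × 24.5 × 0.2240)) = 1.23 s.

1.23 s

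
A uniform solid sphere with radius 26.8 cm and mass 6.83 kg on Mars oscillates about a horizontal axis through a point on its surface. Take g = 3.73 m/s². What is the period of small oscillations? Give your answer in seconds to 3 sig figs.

1.99 s

I_cm = (2/5)mr² = 0.1962 kg·m². The pivot is at distance d = 0.268 m from the centre of mass.
By the parallel-axis theorem, I = I_cm + md² = 0.1962 + 0.4906 = 0.6868 kg·m².
T = 2π√(I/(mgd)) = 2π√(0.6868/(6.83 × 3.73 × 0.268)) = 1.99 s.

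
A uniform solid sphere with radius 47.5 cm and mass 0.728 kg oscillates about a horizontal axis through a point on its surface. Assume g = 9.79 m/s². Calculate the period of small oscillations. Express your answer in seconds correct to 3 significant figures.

1.64 s

I_cm = (2/5)mr² = 0.06570 kg·m². The pivot is at distance d = 0.475 m from the centre of mass.
By the parallel-axis theorem, I = I_cm + md² = 0.06570 + 0.1643 = 0.2300 kg·m².
T = 2π√(I/(mgd)) = 2π√(0.2300/(0.728 × 9.79 × 0.475)) = 1.64 s.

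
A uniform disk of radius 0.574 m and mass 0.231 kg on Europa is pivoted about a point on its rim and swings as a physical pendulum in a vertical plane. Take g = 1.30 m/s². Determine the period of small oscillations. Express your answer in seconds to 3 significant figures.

5.11 s

I_cm = ½mr² = 0.03805 kg·m². The pivot is at distance d = 0.574 m from the centre of mass.
By the parallel-axis theorem, I = I_cm + md² = 0.03805 + 0.07611 = 0.1142 kg·m².
T = 2π√(I/(mgd)) = 2π√(0.1142/(0.231 × 1.30 × 0.574)) = 5.11 s.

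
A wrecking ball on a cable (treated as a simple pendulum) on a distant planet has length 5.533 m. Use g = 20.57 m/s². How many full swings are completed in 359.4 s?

110

T = 2π√(L/g) = 2π√(5.533/20.57) = 3.2587 s.
Number of complete oscillations = ⌊359.4/3.2587⌋ = ⌊110.29⌋ = 110.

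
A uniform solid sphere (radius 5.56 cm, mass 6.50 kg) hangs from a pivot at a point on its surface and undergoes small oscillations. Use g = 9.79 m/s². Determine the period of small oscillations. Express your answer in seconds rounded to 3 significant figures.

0.560 s

I_cm = (2/5)mr² = 0.008038 kg·m². The pivot is at distance d = 0.0556 m from the centre of mass.
By the parallel-axis theorem, I = I_cm + md² = 0.008038 + 0.02009 = 0.02813 kg·m².
T = 2π√(I/(mgd)) = 2π√(0.02813/(6.50 × 9.79 × 0.0556)) = 0.560 s.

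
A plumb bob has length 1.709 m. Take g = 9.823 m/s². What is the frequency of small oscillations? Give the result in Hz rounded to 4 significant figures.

T = 2π√(L/g) = 2π√(1.709/9.823) = 2.6208 s, so f = 1/T = 0.3816 Hz.

0.3816 Hz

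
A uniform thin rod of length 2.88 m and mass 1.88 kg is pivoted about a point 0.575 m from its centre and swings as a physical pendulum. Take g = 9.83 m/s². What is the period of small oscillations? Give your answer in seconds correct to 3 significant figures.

For a physical pendulum T = 2π√(I/(mgd)), with d = 0.5750 m from pivot to centre of mass.
I_cm = mL²/12 = 1.88 × 2.88²/12 = 1.299 kg·m²; I = I_cm + md² = 1.299 + 1.88 × 0.5750² = 1.921 kg·m².
T = 2π√(1.921/(1.88 × 9.83 × 0.5750)) = 2.67 s.

2.67 s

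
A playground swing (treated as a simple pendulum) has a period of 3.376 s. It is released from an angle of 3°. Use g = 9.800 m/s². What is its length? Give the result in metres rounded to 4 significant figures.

From T = 2π√(L/g), L = gT²/(4π²) = 9.800 × 3.3760²/(4π²) = 2.829 m.

2.829 m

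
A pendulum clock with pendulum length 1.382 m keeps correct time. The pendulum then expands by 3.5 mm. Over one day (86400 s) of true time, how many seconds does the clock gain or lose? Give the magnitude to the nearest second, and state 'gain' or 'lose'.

T ∝ √L, so T'/T = √(1.38550/1.382) = 1.00127.
In 86400 s of true time the clock registers 86400/1.00127 = 86290.8 s, so it loses 109 s.

lose 109 s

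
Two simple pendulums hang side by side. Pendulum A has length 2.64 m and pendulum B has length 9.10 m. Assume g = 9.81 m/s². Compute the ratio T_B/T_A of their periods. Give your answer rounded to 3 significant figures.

T ∝ √L, so T_B/T_A = √(L_B/L_A) = √(9.10/2.64) = 1.86.

1.86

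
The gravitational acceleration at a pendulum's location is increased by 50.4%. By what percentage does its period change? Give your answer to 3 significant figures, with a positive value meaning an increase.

T ∝ 1/√g, so T'/T = 1/√(1.504) = 0.8154.
Percentage change in T = (0.8154 − 1) × 100% = -18.5%.

-18.5%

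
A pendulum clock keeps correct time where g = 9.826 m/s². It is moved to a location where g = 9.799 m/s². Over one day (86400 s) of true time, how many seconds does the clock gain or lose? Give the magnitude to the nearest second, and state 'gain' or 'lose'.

lose 119 s

The clock's period scales as T ∝ 1/√g, so T'/T = √(9.826/9.799) = 1.00138.
In 86400 s of true time the clock registers 86400/1.00138 = 86281.2 s, so it loses 119 s.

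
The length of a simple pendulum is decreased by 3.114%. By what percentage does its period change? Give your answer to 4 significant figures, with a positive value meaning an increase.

T ∝ √L, so T'/T = √(0.96886) = 0.98431.
Percentage change in T = (0.98431 − 1) × 100% = -1.569%.

-1.569%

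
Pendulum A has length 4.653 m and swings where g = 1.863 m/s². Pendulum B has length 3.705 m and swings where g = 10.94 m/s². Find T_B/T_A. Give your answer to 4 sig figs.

0.3682

T = 2π√(L/g), so T_B/T_A = √((L_B/g_B)/(L_A/g_A)) = √((3.705/10.94)/(4.653/1.863)) = 0.3682.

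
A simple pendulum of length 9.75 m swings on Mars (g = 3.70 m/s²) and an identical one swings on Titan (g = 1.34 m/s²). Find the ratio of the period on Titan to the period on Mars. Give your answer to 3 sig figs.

T ∝ 1/√g, so T₂/T₁ = √(g₁/g₂) = √(3.70/1.34) = 1.66.

1.66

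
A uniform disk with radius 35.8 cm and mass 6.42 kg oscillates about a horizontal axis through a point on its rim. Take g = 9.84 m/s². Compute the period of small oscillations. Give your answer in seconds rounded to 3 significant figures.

I_cm = ½mr² = 0.4114 kg·m². The pivot is at distance d = 0.358 m from the centre of mass.
By the parallel-axis theorem, I = I_cm + md² = 0.4114 + 0.8228 = 1.234 kg·m².
T = 2π√(I/(mgd)) = 2π√(1.234/(6.42 × 9.84 × 0.358)) = 1.47 s.

1.47 s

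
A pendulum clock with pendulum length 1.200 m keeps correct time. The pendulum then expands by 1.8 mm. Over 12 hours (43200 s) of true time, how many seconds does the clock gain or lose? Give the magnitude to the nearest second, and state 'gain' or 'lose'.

lose 32 s

T ∝ √L, so T'/T = √(1.20180/1.200) = 1.00075.
In 43200 s of true time the clock registers 43200/1.00075 = 43167.6 s, so it loses 32 s.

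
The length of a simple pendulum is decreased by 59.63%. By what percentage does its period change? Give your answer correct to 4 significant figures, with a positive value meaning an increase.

-36.46%

T ∝ √L, so T'/T = √(0.40370) = 0.63537.
Percentage change in T = (0.63537 − 1) × 100% = -36.46%.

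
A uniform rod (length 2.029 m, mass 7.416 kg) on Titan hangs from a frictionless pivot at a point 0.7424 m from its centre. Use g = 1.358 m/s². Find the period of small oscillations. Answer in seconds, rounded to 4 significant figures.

For a physical pendulum T = 2π√(I/(mgd)), with d = 0.74240 m from pivot to centre of mass.
I_cm = mL²/12 = 7.416 × 2.029²/12 = 2.5442 kg·m²; I = I_cm + md² = 2.5442 + 7.416 × 0.74240² = 6.6316 kg·m².
T = 2π√(6.6316/(7.416 × 1.358 × 0.74240)) = 5.917 s.

5.917 s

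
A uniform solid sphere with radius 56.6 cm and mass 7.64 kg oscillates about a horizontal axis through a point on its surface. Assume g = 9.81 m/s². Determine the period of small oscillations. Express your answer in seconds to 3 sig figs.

1.79 s

I_cm = (2/5)mr² = 0.9790 kg·m². The pivot is at distance d = 0.566 m from the centre of mass.
By the parallel-axis theorem, I = I_cm + md² = 0.9790 + 2.448 = 3.427 kg·m².
T = 2π√(I/(mgd)) = 2π√(3.427/(7.64 × 9.81 × 0.566)) = 1.79 s.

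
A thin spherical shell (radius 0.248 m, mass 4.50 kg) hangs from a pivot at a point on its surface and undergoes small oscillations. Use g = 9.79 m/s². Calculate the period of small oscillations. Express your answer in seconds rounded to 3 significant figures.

1.29 s

I_cm = (2/3)mr² = 0.1845 kg·m². The pivot is at distance d = 0.248 m from the centre of mass.
By the parallel-axis theorem, I = I_cm + md² = 0.1845 + 0.2768 = 0.4613 kg·m².
T = 2π√(I/(mgd)) = 2π√(0.4613/(4.50 × 9.79 × 0.248)) = 1.29 s.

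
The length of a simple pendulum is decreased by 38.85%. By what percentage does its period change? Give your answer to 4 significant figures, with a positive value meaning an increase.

-21.80%

T ∝ √L, so T'/T = √(0.61150) = 0.78198.
Percentage change in T = (0.78198 − 1) × 100% = -21.80%.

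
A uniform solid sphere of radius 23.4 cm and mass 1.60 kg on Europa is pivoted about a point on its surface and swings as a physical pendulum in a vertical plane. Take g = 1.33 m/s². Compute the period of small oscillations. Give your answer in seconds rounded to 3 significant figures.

I_cm = (2/5)mr² = 0.03504 kg·m². The pivot is at distance d = 0.234 m from the centre of mass.
By the parallel-axis theorem, I = I_cm + md² = 0.03504 + 0.08761 = 0.1227 kg·m².
T = 2π√(I/(mgd)) = 2π√(0.1227/(1.60 × 1.33 × 0.234)) = 3.12 s.

3.12 s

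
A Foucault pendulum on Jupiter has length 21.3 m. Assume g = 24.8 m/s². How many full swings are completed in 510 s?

T = 2π√(L/g) = 2π√(21.3/24.8) = 5.823 s.
Number of complete oscillations = ⌊510/5.823⌋ = ⌊87.58⌋ = 87.

87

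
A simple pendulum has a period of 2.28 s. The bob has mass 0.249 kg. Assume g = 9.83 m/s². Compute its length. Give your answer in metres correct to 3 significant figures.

From T = 2π√(L/g), L = gT²/(4π²) = 9.83 × 2.280²/(4π²) = 1.29 m.

1.29 m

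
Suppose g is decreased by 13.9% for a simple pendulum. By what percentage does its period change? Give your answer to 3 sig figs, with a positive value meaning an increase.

T ∝ 1/√g, so T'/T = 1/√(0.8610) = 1.078.
Percentage change in T = (1.078 − 1) × 100% = 7.77%.

7.77%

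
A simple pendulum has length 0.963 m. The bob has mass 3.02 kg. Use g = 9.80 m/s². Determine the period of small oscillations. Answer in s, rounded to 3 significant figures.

T = 2π√(L/g) = 2π√(0.963/9.80) = 2π × 0.3135 = 1.97 s.

1.97 s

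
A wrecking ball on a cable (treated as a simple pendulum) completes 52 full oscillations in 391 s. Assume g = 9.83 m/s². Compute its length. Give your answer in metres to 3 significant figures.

T = 391/52 = 7.519 s.
From T = 2π√(L/g), L = gT²/(4π²) = 9.83 × 7.519²/(4π²) = 14.1 m.

14.1 m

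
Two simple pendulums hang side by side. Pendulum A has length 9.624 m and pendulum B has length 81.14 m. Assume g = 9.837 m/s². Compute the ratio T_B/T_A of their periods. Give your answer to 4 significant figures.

2.904

T ∝ √L, so T_B/T_A = √(L_B/L_A) = √(81.14/9.624) = 2.904.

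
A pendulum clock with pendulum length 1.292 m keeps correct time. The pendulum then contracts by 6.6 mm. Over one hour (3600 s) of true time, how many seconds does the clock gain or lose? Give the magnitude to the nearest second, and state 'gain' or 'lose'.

T ∝ √L, so T'/T = √(1.28540/1.292) = 0.997443.
In 3600 s of true time the clock registers 3600/0.997443 = 3609.2 s, so it gains 9 s.

gain 9 s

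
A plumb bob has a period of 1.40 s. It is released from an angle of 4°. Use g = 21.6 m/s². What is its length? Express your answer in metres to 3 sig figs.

From T = 2π√(L/g), L = gT²/(4π²) = 21.6 × 1.400²/(4π²) = 1.07 m.

1.07 m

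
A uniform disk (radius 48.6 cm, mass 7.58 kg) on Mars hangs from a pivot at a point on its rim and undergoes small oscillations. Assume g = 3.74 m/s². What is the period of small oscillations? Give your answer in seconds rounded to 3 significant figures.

2.77 s

I_cm = ½mr² = 0.8952 kg·m². The pivot is at distance d = 0.486 m from the centre of mass.
By the parallel-axis theorem, I = I_cm + md² = 0.8952 + 1.790 = 2.686 kg·m².
T = 2π√(I/(mgd)) = 2π√(2.686/(7.58 × 3.74 × 0.486)) = 2.77 s.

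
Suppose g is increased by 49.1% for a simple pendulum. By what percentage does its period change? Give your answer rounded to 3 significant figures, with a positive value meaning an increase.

-18.1%

T ∝ 1/√g, so T'/T = 1/√(1.491) = 0.8190.
Percentage change in T = (0.8190 − 1) × 100% = -18.1%.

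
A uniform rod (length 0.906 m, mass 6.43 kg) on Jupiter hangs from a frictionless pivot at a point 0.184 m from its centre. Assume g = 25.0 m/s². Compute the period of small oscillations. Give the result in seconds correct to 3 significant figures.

For a physical pendulum T = 2π√(I/(mgd)), with d = 0.1840 m from pivot to centre of mass.
I_cm = mL²/12 = 6.43 × 0.906²/12 = 0.4398 kg·m²; I = I_cm + md² = 0.4398 + 6.43 × 0.1840² = 0.6575 kg·m².
T = 2π√(0.6575/(6.43 × 25.0 × 0.1840)) = 0.937 s.

0.937 s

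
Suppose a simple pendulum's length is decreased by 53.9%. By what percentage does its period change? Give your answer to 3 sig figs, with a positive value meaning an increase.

T ∝ √L, so T'/T = √(0.4610) = 0.6790.
Percentage change in T = (0.6790 − 1) × 100% = -32.1%.

-32.1%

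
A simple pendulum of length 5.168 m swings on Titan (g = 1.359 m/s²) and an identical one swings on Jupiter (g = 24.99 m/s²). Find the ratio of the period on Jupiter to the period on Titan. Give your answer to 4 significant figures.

0.2332

T ∝ 1/√g, so T₂/T₁ = √(g₁/g₂) = √(1.359/24.99) = 0.2332.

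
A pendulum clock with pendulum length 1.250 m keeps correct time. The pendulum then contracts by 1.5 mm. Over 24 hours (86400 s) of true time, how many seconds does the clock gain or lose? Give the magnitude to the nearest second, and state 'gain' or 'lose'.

gain 52 s

T ∝ √L, so T'/T = √(1.24850/1.250) = 0.999400.
In 86400 s of true time the clock registers 86400/0.999400 = 86451.9 s, so it gains 52 s.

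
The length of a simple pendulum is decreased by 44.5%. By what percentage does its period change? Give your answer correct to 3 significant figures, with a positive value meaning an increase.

T ∝ √L, so T'/T = √(0.5550) = 0.7450.
Percentage change in T = (0.7450 − 1) × 100% = -25.5%.

-25.5%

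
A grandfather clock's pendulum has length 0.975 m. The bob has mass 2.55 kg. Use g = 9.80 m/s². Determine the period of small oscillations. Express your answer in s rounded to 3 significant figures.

1.98 s

T = 2π√(L/g) = 2π√(0.975/9.80) = 2π × 0.3154 = 1.98 s.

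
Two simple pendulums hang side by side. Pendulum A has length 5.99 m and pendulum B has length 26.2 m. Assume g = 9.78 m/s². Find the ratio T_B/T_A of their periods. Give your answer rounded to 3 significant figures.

T ∝ √L, so T_B/T_A = √(L_B/L_A) = √(26.2/5.99) = 2.09.

2.09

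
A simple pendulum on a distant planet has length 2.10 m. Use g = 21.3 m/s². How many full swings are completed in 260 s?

131

T = 2π√(L/g) = 2π√(2.10/21.3) = 1.973 s.
Number of complete oscillations = ⌊260/1.973⌋ = ⌊131.8⌋ = 131.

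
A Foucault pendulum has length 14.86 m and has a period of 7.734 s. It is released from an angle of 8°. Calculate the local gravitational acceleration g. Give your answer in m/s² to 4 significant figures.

9.808 m/s²

From T = 2π√(L/g), g = 4π²L/T² = 4π² × 14.86/7.7340² = 9.808 m/s².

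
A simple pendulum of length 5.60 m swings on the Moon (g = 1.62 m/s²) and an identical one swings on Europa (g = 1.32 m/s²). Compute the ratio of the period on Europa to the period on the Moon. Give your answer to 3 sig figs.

1.11

T ∝ 1/√g, so T₂/T₁ = √(g₁/g₂) = √(1.62/1.32) = 1.11.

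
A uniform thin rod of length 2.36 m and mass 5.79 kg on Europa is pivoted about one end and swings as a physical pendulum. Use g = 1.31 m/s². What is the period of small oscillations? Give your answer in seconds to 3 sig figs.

6.89 s

For a physical pendulum T = 2π√(I/(mgd)), with d = 1.180 m from pivot to centre of mass.
I_cm = mL²/12 = 5.79 × 2.36²/12 = 2.687 kg·m²; I = I_cm + md² = 2.687 + 5.79 × 1.180² = 10.75 kg·m².
T = 2π√(10.75/(5.79 × 1.31 × 1.180)) = 6.89 s.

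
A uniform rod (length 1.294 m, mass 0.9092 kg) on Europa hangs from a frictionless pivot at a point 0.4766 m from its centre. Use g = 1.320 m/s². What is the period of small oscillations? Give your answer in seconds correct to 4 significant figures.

For a physical pendulum T = 2π√(I/(mgd)), with d = 0.47660 m from pivot to centre of mass.
I_cm = mL²/12 = 0.9092 × 1.294²/12 = 0.12687 kg·m²; I = I_cm + md² = 0.12687 + 0.9092 × 0.47660² = 0.33339 kg·m².
T = 2π√(0.33339/(0.9092 × 1.320 × 0.47660)) = 4.797 s.

4.797 s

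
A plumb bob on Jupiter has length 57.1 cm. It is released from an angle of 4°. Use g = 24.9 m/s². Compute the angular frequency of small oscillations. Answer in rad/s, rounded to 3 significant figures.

ω = √(g/L) = √(24.9/0.571) = 6.60 rad/s.

6.60 rad/s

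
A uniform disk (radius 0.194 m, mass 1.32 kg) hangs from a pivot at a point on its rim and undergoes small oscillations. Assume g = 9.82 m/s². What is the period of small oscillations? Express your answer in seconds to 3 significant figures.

1.08 s

I_cm = ½mr² = 0.02484 kg·m². The pivot is at distance d = 0.194 m from the centre of mass.
By the parallel-axis theorem, I = I_cm + md² = 0.02484 + 0.04968 = 0.07452 kg·m².
T = 2π√(I/(mgd)) = 2π√(0.07452/(1.32 × 9.82 × 0.194)) = 1.08 s.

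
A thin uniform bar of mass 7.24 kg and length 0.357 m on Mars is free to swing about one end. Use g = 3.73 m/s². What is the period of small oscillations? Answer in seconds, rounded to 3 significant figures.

1.59 s

For a physical pendulum T = 2π√(I/(mgd)), with d = 0.1785 m from pivot to centre of mass.
I_cm = mL²/12 = 7.24 × 0.357²/12 = 0.07689 kg·m²; I = I_cm + md² = 0.07689 + 7.24 × 0.1785² = 0.3076 kg·m².
T = 2π√(0.3076/(7.24 × 3.73 × 0.1785)) = 1.59 s.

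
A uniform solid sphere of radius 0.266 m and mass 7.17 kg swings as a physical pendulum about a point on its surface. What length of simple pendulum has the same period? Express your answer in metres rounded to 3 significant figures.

0.372 m

The equivalent simple-pendulum length is L_eq = I/(md), where I is about the pivot and d = 0.2660 m.
I_cm = (2/5)mR² = 0.2029 kg·m², so I = I_cm + md² = 0.2029 + 0.5073 = 0.7102 kg·m².
L_eq = 0.7102/(7.17 × 0.2660) = 0.372 m.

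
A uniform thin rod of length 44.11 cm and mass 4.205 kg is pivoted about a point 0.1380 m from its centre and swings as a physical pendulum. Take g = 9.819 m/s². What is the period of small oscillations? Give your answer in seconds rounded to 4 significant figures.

For a physical pendulum T = 2π√(I/(mgd)), with d = 0.13800 m from pivot to centre of mass.
I_cm = mL²/12 = 4.205 × 0.4411²/12 = 0.068180 kg·m²; I = I_cm + md² = 0.068180 + 4.205 × 0.13800² = 0.14826 kg·m².
T = 2π√(0.14826/(4.205 × 9.819 × 0.13800)) = 1.014 s.

1.014 s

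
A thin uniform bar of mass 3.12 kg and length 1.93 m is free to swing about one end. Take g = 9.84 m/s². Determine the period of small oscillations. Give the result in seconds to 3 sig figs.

2.27 s

For a physical pendulum T = 2π√(I/(mgd)), with d = 0.9650 m from pivot to centre of mass.
I_cm = mL²/12 = 3.12 × 1.93²/12 = 0.9685 kg·m²; I = I_cm + md² = 0.9685 + 3.12 × 0.9650² = 3.874 kg·m².
T = 2π√(3.874/(3.12 × 9.84 × 0.9650)) = 2.27 s.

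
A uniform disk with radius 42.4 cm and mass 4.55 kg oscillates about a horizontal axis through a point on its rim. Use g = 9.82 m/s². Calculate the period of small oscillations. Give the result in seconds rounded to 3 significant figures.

I_cm = ½mr² = 0.4090 kg·m². The pivot is at distance d = 0.424 m from the centre of mass.
By the parallel-axis theorem, I = I_cm + md² = 0.4090 + 0.8180 = 1.227 kg·m².
T = 2π√(I/(mgd)) = 2π√(1.227/(4.55 × 9.82 × 0.424)) = 1.60 s.

1.60 s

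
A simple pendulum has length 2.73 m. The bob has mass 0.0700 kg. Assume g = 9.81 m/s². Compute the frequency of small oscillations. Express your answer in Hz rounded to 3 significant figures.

0.302 Hz

T = 2π√(L/g) = 2π√(2.73/9.81) = 3.315 s, so f = 1/T = 0.302 Hz.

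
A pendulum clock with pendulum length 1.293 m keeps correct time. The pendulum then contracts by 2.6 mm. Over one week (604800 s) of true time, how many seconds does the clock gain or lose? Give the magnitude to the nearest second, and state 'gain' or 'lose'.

T ∝ √L, so T'/T = √(1.29040/1.293) = 0.998994.
In 604800 s of true time the clock registers 604800/0.998994 = 605409.0 s, so it gains 609 s.

gain 609 s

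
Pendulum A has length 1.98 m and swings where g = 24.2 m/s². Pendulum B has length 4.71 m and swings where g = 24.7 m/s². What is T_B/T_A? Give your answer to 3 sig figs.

1.53

T = 2π√(L/g), so T_B/T_A = √((L_B/g_B)/(L_A/g_A)) = √((4.71/24.7)/(1.98/24.2)) = 1.53.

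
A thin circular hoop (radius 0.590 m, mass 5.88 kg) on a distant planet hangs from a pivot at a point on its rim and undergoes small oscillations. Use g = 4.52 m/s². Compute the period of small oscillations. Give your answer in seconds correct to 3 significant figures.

3.21 s

I_cm = mr² = 2.047 kg·m². The pivot is at distance d = 0.590 m from the centre of mass.
By the parallel-axis theorem, I = I_cm + md² = 2.047 + 2.047 = 4.094 kg·m².
T = 2π√(I/(mgd)) = 2π√(4.094/(5.88 × 4.52 × 0.590)) = 3.21 s.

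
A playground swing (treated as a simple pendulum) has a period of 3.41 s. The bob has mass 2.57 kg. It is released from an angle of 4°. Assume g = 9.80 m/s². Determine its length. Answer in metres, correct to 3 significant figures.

2.89 m

From T = 2π√(L/g), L = gT²/(4π²) = 9.80 × 3.410²/(4π²) = 2.89 m.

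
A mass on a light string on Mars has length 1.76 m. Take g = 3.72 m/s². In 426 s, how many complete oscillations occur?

98

T = 2π√(L/g) = 2π√(1.76/3.72) = 4.322 s.
Number of complete oscillations = ⌊426/4.322⌋ = ⌊98.57⌋ = 98.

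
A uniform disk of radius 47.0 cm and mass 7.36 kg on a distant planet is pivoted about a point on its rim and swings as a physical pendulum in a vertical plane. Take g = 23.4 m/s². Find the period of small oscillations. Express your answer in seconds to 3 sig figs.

I_cm = ½mr² = 0.8129 kg·m². The pivot is at distance d = 0.470 m from the centre of mass.
By the parallel-axis theorem, I = I_cm + md² = 0.8129 + 1.626 = 2.439 kg·m².
T = 2π√(I/(mgd)) = 2π√(2.439/(7.36 × 23.4 × 0.470)) = 1.09 s.

1.09 s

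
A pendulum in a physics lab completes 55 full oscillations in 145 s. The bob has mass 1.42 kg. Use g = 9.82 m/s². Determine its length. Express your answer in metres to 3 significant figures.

T = 145/55 = 2.636 s.
From T = 2π√(L/g), L = gT²/(4π²) = 9.82 × 2.636²/(4π²) = 1.73 m.

1.73 m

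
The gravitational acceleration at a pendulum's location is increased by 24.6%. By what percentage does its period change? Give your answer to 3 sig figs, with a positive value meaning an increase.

-10.4%

T ∝ 1/√g, so T'/T = 1/√(1.246) = 0.8959.
Percentage change in T = (0.8959 − 1) × 100% = -10.4%.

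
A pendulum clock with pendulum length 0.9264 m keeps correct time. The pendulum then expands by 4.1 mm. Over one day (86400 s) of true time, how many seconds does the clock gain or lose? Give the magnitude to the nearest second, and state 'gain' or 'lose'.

lose 191 s

T ∝ √L, so T'/T = √(0.93050/0.9264) = 1.00221.
In 86400 s of true time the clock registers 86400/1.00221 = 86209.4 s, so it loses 191 s.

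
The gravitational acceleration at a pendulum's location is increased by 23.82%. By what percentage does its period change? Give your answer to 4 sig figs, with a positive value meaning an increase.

-10.13%

T ∝ 1/√g, so T'/T = 1/√(1.2382) = 0.89868.
Percentage change in T = (0.89868 − 1) × 100% = -10.13%.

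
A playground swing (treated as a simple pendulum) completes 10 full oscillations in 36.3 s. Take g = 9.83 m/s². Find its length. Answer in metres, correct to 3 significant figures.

T = 36.3/10 = 3.630 s.
From T = 2π√(L/g), L = gT²/(4π²) = 9.83 × 3.630²/(4π²) = 3.28 m.

3.28 m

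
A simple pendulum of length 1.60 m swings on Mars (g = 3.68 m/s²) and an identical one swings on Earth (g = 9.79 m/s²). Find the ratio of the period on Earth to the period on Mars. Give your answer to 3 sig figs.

0.613

T ∝ 1/√g, so T₂/T₁ = √(g₁/g₂) = √(3.68/9.79) = 0.613.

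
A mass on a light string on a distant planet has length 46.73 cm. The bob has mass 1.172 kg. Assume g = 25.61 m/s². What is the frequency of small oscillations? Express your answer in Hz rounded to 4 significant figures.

1.178 Hz

T = 2π√(L/g) = 2π√(0.4673/25.61) = 0.84874 s, so f = 1/T = 1.178 Hz.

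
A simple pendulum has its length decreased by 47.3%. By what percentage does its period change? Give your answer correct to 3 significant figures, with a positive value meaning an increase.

T ∝ √L, so T'/T = √(0.5270) = 0.7259.
Percentage change in T = (0.7259 − 1) × 100% = -27.4%.

-27.4%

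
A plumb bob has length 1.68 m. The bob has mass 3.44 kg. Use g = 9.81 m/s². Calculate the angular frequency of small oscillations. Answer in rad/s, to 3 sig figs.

2.42 rad/s

ω = √(g/L) = √(9.81/1.68) = 2.42 rad/s.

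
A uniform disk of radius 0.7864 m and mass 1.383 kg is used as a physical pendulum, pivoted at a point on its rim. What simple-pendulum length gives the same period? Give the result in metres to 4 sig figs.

The equivalent simple-pendulum length is L_eq = I/(md), where I is about the pivot and d = 0.78640 m.
I_cm = ½mR² = 0.42764 kg·m², so I = I_cm + md² = 0.42764 + 0.85528 = 1.2829 kg·m².
L_eq = 1.2829/(1.383 × 0.78640) = 1.180 m.

1.180 m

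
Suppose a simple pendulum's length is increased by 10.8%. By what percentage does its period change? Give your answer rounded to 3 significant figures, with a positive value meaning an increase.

T ∝ √L, so T'/T = √(1.108) = 1.053.
Percentage change in T = (1.053 − 1) × 100% = 5.26%.

5.26%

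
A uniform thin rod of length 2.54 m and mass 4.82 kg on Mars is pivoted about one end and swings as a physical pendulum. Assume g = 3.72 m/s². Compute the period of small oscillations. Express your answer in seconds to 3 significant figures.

4.24 s

For a physical pendulum T = 2π√(I/(mgd)), with d = 1.270 m from pivot to centre of mass.
I_cm = mL²/12 = 4.82 × 2.54²/12 = 2.591 kg·m²; I = I_cm + md² = 2.591 + 4.82 × 1.270² = 10.37 kg·m².
T = 2π√(10.37/(4.82 × 3.72 × 1.270)) = 4.24 s.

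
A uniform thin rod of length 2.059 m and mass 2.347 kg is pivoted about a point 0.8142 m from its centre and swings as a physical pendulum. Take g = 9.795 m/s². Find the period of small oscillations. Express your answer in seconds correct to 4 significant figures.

2.243 s

For a physical pendulum T = 2π√(I/(mgd)), with d = 0.81420 m from pivot to centre of mass.
I_cm = mL²/12 = 2.347 × 2.059²/12 = 0.82917 kg·m²; I = I_cm + md² = 0.82917 + 2.347 × 0.81420² = 2.3850 kg·m².
T = 2π√(2.3850/(2.347 × 9.795 × 0.81420)) = 2.243 s.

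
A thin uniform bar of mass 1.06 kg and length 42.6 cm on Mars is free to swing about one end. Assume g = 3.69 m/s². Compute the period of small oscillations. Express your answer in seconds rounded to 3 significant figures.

1.74 s

For a physical pendulum T = 2π√(I/(mgd)), with d = 0.2130 m from pivot to centre of mass.
I_cm = mL²/12 = 1.06 × 0.426²/12 = 0.01603 kg·m²; I = I_cm + md² = 0.01603 + 1.06 × 0.2130² = 0.06412 kg·m².
T = 2π√(0.06412/(1.06 × 3.69 × 0.2130)) = 1.74 s.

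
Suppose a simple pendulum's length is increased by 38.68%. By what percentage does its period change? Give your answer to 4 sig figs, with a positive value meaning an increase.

T ∝ √L, so T'/T = √(1.3868) = 1.1776.
Percentage change in T = (1.1776 − 1) × 100% = 17.76%.

17.76%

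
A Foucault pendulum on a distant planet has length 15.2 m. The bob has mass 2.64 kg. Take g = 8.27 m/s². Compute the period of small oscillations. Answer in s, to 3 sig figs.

8.52 s

T = 2π√(L/g) = 2π√(15.2/8.27) = 2π × 1.356 = 8.52 s.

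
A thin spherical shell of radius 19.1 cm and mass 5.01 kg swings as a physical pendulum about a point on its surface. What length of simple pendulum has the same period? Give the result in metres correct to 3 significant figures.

The equivalent simple-pendulum length is L_eq = I/(md), where I is about the pivot and d = 0.1910 m.
I_cm = (2/3)mR² = 0.1218 kg·m², so I = I_cm + md² = 0.1218 + 0.1828 = 0.3046 kg·m².
L_eq = 0.3046/(5.01 × 0.1910) = 0.318 m.

0.318 m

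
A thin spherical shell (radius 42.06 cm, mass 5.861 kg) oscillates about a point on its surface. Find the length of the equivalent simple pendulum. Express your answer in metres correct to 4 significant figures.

0.7010 m

The equivalent simple-pendulum length is L_eq = I/(md), where I is about the pivot and d = 0.42060 m.
I_cm = (2/3)mR² = 0.69122 kg·m², so I = I_cm + md² = 0.69122 + 1.0368 = 1.7281 kg·m².
L_eq = 1.7281/(5.861 × 0.42060) = 0.7010 m.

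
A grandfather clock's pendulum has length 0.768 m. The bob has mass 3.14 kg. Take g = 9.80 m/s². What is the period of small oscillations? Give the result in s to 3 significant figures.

1.76 s

T = 2π√(L/g) = 2π√(0.768/9.80) = 2π × 0.2799 = 1.76 s.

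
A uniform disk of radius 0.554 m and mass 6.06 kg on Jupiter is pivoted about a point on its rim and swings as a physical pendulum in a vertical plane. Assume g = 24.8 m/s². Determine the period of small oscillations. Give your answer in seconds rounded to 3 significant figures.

1.15 s

I_cm = ½mr² = 0.9300 kg·m². The pivot is at distance d = 0.554 m from the centre of mass.
By the parallel-axis theorem, I = I_cm + md² = 0.9300 + 1.860 = 2.790 kg·m².
T = 2π√(I/(mgd)) = 2π√(2.790/(6.06 × 24.8 × 0.554)) = 1.15 s.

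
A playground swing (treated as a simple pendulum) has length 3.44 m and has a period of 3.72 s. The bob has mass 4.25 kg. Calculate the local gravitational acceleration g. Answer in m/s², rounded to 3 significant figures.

From T = 2π√(L/g), g = 4π²L/T² = 4π² × 3.44/3.720² = 9.81 m/s².

9.81 m/s²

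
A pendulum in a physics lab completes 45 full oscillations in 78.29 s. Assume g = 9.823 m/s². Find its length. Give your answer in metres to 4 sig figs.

0.7531 m

T = 78.29/45 = 1.7398 s.
From T = 2π√(L/g), L = gT²/(4π²) = 9.823 × 1.7398²/(4π²) = 0.7531 m.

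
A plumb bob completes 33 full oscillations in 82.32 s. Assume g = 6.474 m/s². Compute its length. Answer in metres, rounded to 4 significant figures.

1.020 m

T = 82.32/33 = 2.4945 s.
From T = 2π√(L/g), L = gT²/(4π²) = 6.474 × 2.4945²/(4π²) = 1.020 m.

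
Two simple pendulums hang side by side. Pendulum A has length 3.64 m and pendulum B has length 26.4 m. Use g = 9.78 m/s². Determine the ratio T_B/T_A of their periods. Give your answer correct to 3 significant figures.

2.69

T ∝ √L, so T_B/T_A = √(L_B/L_A) = √(26.4/3.64) = 2.69.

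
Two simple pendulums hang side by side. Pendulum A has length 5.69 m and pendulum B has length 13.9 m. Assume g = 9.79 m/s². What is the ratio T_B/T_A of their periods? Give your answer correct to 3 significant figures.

1.56

T ∝ √L, so T_B/T_A = √(L_B/L_A) = √(13.9/5.69) = 1.56.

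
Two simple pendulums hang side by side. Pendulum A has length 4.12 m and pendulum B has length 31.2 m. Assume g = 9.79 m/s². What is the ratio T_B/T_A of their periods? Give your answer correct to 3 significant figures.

2.75

T ∝ √L, so T_B/T_A = √(L_B/L_A) = √(31.2/4.12) = 2.75.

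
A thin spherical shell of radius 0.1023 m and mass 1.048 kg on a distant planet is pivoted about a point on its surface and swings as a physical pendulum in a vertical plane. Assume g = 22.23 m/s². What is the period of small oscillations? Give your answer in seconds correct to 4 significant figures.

0.5503 s

I_cm = (2/3)mr² = 0.0073117 kg·m². The pivot is at distance d = 0.1023 m from the centre of mass.
By the parallel-axis theorem, I = I_cm + md² = 0.0073117 + 0.010968 = 0.018279 kg·m².
T = 2π√(I/(mgd)) = 2π√(0.018279/(1.048 × 22.23 × 0.1023)) = 0.5503 s.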